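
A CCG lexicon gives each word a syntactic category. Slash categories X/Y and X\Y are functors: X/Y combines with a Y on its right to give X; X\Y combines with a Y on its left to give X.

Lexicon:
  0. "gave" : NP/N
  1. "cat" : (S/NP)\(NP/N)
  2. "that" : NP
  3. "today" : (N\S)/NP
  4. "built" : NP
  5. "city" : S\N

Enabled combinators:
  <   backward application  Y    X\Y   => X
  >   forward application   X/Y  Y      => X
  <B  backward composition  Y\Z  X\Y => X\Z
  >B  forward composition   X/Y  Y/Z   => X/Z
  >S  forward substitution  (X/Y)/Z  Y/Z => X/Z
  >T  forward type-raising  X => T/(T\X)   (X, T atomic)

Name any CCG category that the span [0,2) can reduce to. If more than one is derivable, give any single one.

[0,6] S   <
  [0,5] N   <
    [0,3] S   >
      [0,2] S/NP   <
        [0,1] "gave" : NP/N
        [1,2] "cat" : (S/NP)\(NP/N)
      [2,3] "that" : NP
    [3,5] N\S   >
      [3,4] "today" : (N\S)/NP
      [4,5] "built" : NP
  [5,6] "city" : S\N

S/NP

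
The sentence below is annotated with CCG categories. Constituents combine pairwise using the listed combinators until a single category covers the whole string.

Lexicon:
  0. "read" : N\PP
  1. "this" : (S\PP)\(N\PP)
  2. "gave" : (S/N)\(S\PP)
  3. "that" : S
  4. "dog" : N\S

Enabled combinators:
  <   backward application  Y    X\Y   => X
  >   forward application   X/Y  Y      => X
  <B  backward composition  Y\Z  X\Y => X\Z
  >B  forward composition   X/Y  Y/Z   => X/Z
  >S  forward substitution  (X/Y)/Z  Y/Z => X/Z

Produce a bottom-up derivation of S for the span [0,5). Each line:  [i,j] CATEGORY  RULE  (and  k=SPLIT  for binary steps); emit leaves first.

[0,1] N\PP  lex  "read"
[1,2] (S\PP)\(N\PP)  lex  "this"
[0,2] S\PP  <  k=1
[2,3] (S/N)\(S\PP)  lex  "gave"
[0,3] S/N  <  k=2
[3,4] S  lex  "that"
[4,5] N\S  lex  "dog"
[3,5] N  <  k=4
[0,5] S  >  k=3

[0,5] S   >
  [0,3] S/N   <
    [0,2] S\PP   <
      [0,1] "read" : N\PP
      [1,2] "this" : (S\PP)\(N\PP)
    [2,3] "gave" : (S/N)\(S\PP)
  [3,5] N   <
    [3,4] "that" : S
    [4,5] "dog" : N\S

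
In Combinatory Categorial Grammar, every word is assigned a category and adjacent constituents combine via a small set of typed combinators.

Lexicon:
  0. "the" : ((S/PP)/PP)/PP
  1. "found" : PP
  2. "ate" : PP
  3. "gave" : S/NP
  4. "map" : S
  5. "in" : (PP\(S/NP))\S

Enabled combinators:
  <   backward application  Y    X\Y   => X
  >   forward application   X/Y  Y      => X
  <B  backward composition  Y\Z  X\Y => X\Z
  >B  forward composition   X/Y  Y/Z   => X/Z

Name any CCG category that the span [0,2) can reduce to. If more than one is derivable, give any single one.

[0,6] S   >
  [0,3] S/PP   >
    [0,2] (S/PP)/PP   >
      [0,1] "the" : ((S/PP)/PP)/PP
      [1,2] "found" : PP
    [2,3] "ate" : PP
  [3,6] PP   <
    [3,4] "gave" : S/NP
    [4,6] PP\(S/NP)   <
      [4,5] "map" : S
      [5,6] "in" : (PP\(S/NP))\S

(S/PP)/PP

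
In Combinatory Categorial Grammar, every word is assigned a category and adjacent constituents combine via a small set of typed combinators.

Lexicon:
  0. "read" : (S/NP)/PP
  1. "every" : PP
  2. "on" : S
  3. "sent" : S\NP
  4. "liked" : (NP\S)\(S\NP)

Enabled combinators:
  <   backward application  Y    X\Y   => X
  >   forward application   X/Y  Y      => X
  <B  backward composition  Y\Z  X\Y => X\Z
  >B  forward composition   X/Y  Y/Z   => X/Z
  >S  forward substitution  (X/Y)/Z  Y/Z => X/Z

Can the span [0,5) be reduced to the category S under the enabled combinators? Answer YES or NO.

YES

[0,5] S   >
  [0,2] S/NP   >
    [0,1] "read" : (S/NP)/PP
    [1,2] "every" : PP
  [2,5] NP   <
    [2,3] "on" : S
    [3,5] NP\S   <
      [3,4] "sent" : S\NP
      [4,5] "liked" : (NP\S)\(S\NP)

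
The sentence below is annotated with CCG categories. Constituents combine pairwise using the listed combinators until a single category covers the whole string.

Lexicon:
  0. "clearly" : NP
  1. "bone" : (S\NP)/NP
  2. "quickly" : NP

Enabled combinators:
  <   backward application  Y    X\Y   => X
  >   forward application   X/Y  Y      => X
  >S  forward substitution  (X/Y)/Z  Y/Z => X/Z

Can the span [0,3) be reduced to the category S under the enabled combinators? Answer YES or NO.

[0,3] S   <
  [0,1] "clearly" : NP
  [1,3] S\NP   >
    [1,2] "bone" : (S\NP)/NP
    [2,3] "quickly" : NP

YES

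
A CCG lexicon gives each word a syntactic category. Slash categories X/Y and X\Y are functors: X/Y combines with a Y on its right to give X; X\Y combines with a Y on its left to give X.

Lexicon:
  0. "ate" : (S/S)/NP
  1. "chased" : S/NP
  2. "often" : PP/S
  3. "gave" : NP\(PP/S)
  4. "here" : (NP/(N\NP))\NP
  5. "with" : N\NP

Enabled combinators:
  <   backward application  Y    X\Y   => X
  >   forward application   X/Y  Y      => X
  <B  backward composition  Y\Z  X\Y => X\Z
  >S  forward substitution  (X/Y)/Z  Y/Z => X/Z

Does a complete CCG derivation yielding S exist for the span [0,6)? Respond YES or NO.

[0,6] S   >
  [0,2] S/NP   >S
    [0,1] "ate" : (S/S)/NP
    [1,2] "chased" : S/NP
  [2,6] NP   >
    [2,5] NP/(N\NP)   <
      [2,4] NP   <
        [2,3] "often" : PP/S
        [3,4] "gave" : NP\(PP/S)
      [4,5] "here" : (NP/(N\NP))\NP
    [5,6] "with" : N\NP

YES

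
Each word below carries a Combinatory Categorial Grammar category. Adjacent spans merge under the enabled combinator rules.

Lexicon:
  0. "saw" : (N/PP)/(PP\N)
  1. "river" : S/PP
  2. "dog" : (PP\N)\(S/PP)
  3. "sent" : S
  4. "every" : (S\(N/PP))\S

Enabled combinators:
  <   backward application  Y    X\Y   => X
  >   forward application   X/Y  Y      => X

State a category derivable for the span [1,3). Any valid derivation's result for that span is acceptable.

PP\N

[0,5] S   <
  [0,3] N/PP   >
    [0,1] "saw" : (N/PP)/(PP\N)
    [1,3] PP\N   <
      [1,2] "river" : S/PP
      [2,3] "dog" : (PP\N)\(S/PP)
  [3,5] S\(N/PP)   <
    [3,4] "sent" : S
    [4,5] "every" : (S\(N/PP))\S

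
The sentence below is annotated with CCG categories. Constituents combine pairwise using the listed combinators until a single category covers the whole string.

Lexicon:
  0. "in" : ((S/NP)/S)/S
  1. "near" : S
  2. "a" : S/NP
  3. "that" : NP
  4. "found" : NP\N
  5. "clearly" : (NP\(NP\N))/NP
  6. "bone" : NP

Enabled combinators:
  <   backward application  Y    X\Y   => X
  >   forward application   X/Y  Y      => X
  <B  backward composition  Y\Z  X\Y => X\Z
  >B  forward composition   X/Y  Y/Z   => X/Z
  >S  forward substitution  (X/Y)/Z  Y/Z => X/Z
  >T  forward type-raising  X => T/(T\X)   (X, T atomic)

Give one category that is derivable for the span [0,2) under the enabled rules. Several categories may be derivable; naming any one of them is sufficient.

(S/NP)/S

[0,7] S   >
  [0,4] S/NP   >
    [0,2] (S/NP)/S   >
      [0,1] "in" : ((S/NP)/S)/S
      [1,2] "near" : S
    [2,4] S   >
      [2,3] "a" : S/NP
      [3,4] "that" : NP
  [4,7] NP   <
    [4,5] "found" : NP\N
    [5,7] NP\(NP\N)   >
      [5,6] "clearly" : (NP\(NP\N))/NP
      [6,7] "bone" : NP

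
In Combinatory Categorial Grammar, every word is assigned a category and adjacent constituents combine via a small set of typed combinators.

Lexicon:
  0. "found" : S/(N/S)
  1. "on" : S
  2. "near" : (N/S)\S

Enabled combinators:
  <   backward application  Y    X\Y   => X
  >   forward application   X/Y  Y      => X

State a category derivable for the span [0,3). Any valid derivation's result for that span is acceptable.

S

[0,3] S   >
  [0,1] "found" : S/(N/S)
  [1,3] N/S   <
    [1,2] "on" : S
    [2,3] "near" : (N/S)\S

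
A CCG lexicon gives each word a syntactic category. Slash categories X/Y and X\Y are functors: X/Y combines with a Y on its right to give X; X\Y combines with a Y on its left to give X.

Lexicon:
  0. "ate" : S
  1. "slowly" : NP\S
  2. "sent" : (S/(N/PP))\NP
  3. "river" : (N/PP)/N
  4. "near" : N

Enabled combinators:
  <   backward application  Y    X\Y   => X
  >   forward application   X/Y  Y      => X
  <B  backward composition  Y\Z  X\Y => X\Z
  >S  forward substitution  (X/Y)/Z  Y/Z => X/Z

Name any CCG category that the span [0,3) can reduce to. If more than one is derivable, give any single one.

[0,5] S   >
  [0,3] S/(N/PP)   <
    [0,2] NP   <
      [0,1] "ate" : S
      [1,2] "slowly" : NP\S
    [2,3] "sent" : (S/(N/PP))\NP
  [3,5] N/PP   >
    [3,4] "river" : (N/PP)/N
    [4,5] "near" : N

S/(N/PP)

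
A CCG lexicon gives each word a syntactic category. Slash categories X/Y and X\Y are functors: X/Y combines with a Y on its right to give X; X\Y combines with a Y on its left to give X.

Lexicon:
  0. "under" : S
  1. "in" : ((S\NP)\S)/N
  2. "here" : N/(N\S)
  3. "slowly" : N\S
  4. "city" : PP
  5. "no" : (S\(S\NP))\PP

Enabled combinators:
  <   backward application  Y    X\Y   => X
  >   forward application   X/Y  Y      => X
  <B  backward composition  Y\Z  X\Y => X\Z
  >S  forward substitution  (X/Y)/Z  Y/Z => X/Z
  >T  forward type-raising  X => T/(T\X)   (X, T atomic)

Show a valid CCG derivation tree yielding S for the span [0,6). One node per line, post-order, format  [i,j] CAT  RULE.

[0,6] S   <
  [0,4] S\NP   <
    [0,1] "under" : S
    [1,4] (S\NP)\S   >
      [1,2] "in" : ((S\NP)\S)/N
      [2,4] N   >
        [2,3] "here" : N/(N\S)
        [3,4] "slowly" : N\S
  [4,6] S\(S\NP)   <
    [4,5] "city" : PP
    [5,6] "no" : (S\(S\NP))\PP

[0,1] S  lex  "under"
[1,2] ((S\NP)\S)/N  lex  "in"
[2,3] N/(N\S)  lex  "here"
[3,4] N\S  lex  "slowly"
[2,4] N  >  k=3
[1,4] (S\NP)\S  >  k=2
[0,4] S\NP  <  k=1
[4,5] PP  lex  "city"
[5,6] (S\(S\NP))\PP  lex  "no"
[4,6] S\(S\NP)  <  k=5
[0,6] S  <  k=4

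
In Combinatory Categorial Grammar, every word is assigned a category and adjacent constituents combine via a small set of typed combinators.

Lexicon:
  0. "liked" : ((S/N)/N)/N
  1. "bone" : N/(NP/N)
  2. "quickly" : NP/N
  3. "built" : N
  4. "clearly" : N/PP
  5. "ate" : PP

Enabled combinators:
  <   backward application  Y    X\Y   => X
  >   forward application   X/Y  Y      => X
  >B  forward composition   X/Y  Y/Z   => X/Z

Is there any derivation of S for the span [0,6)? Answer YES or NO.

[0,6] S   >
  [0,4] S/N   >
    [0,3] (S/N)/N   >
      [0,1] "liked" : ((S/N)/N)/N
      [1,3] N   >
        [1,2] "bone" : N/(NP/N)
        [2,3] "quickly" : NP/N
    [3,4] "built" : N
  [4,6] N   >
    [4,5] "clearly" : N/PP
    [5,6] "ate" : PP

YES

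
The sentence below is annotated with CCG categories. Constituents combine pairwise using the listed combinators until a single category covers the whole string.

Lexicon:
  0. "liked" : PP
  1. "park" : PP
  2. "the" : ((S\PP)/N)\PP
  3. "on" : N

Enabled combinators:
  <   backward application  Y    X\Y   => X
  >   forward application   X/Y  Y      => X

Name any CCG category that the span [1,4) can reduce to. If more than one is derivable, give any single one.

S\PP

[0,4] S   <
  [0,1] "liked" : PP
  [1,4] S\PP   >
    [1,3] (S\PP)/N   <
      [1,2] "park" : PP
      [2,3] "the" : ((S\PP)/N)\PP
    [3,4] "on" : N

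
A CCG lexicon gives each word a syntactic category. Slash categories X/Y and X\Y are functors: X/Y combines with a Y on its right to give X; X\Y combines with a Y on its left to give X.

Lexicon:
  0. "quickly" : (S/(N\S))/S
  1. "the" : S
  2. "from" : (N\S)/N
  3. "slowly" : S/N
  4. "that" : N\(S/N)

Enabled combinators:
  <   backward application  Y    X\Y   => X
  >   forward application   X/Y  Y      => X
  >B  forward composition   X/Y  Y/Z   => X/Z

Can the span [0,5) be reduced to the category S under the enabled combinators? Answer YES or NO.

YES

[0,5] S   >
  [0,2] S/(N\S)   >
    [0,1] "quickly" : (S/(N\S))/S
    [1,2] "the" : S
  [2,5] N\S   >
    [2,3] "from" : (N\S)/N
    [3,5] N   <
      [3,4] "slowly" : S/N
      [4,5] "that" : N\(S/N)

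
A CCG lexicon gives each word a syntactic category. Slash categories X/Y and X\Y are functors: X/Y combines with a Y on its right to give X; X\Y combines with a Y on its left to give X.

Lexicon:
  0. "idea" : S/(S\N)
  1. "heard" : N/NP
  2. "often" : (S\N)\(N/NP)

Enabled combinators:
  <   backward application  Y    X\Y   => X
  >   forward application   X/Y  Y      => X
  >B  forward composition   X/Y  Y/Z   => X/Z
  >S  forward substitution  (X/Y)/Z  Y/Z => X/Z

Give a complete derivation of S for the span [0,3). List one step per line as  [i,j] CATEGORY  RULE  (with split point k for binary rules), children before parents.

[0,3] S   >
  [0,1] "idea" : S/(S\N)
  [1,3] S\N   <
    [1,2] "heard" : N/NP
    [2,3] "often" : (S\N)\(N/NP)

[0,1] S/(S\N)  lex  "idea"
[1,2] N/NP  lex  "heard"
[2,3] (S\N)\(N/NP)  lex  "often"
[1,3] S\N  <  k=2
[0,3] S  >  k=1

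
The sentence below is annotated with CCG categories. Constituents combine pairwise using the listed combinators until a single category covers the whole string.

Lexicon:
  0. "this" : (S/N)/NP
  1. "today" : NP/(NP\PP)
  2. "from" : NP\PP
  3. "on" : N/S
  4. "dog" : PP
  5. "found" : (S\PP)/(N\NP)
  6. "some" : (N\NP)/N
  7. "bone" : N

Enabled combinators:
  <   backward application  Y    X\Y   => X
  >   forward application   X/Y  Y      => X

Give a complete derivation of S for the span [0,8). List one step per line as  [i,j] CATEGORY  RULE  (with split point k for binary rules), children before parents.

[0,1] (S/N)/NP  lex  "this"
[1,2] NP/(NP\PP)  lex  "today"
[2,3] NP\PP  lex  "from"
[1,3] NP  >  k=2
[0,3] S/N  >  k=1
[3,4] N/S  lex  "on"
[4,5] PP  lex  "dog"
[5,6] (S\PP)/(N\NP)  lex  "found"
[6,7] (N\NP)/N  lex  "some"
[7,8] N  lex  "bone"
[6,8] N\NP  >  k=7
[5,8] S\PP  >  k=6
[4,8] S  <  k=5
[3,8] N  >  k=4
[0,8] S  >  k=3

[0,8] S   >
  [0,3] S/N   >
    [0,1] "this" : (S/N)/NP
    [1,3] NP   >
      [1,2] "today" : NP/(NP\PP)
      [2,3] "from" : NP\PP
  [3,8] N   >
    [3,4] "on" : N/S
    [4,8] S   <
      [4,5] "dog" : PP
      [5,8] S\PP   >
        [5,6] "found" : (S\PP)/(N\NP)
        [6,8] N\NP   >
          [6,7] "some" : (N\NP)/N
          [7,8] "bone" : N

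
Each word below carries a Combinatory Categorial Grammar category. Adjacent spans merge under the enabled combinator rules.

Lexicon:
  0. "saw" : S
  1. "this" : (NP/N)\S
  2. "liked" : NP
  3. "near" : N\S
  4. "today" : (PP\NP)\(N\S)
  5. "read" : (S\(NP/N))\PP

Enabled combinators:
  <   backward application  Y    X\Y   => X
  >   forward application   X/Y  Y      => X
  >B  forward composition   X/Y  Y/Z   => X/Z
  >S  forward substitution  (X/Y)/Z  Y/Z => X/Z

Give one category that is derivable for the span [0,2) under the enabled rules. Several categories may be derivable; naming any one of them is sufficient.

NP/N

[0,6] S   <
  [0,2] NP/N   <
    [0,1] "saw" : S
    [1,2] "this" : (NP/N)\S
  [2,6] S\(NP/N)   <
    [2,5] PP   <
      [2,3] "liked" : NP
      [3,5] PP\NP   <
        [3,4] "near" : N\S
        [4,5] "today" : (PP\NP)\(N\S)
    [5,6] "read" : (S\(NP/N))\PP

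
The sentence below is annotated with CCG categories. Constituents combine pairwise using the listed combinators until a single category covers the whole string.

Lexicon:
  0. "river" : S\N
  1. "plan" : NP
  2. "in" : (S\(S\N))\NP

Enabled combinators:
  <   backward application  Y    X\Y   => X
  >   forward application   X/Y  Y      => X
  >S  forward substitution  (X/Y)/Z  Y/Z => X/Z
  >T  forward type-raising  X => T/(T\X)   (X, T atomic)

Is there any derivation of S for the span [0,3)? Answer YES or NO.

YES

[0,3] S   <
  [0,1] "river" : S\N
  [1,3] S\(S\N)   <
    [1,2] "plan" : NP
    [2,3] "in" : (S\(S\N))\NP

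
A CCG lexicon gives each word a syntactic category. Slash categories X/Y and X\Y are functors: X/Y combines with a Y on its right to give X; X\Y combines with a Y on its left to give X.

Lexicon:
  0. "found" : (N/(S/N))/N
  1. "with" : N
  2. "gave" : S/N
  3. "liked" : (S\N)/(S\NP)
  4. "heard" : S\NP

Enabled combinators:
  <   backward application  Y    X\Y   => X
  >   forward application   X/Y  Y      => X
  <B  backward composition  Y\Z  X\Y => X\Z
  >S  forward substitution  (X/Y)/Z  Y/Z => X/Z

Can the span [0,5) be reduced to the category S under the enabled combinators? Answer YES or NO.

[0,5] S   <
  [0,3] N   >
    [0,2] N/(S/N)   >
      [0,1] "found" : (N/(S/N))/N
      [1,2] "with" : N
    [2,3] "gave" : S/N
  [3,5] S\N   >
    [3,4] "liked" : (S\N)/(S\NP)
    [4,5] "heard" : S\NP

YES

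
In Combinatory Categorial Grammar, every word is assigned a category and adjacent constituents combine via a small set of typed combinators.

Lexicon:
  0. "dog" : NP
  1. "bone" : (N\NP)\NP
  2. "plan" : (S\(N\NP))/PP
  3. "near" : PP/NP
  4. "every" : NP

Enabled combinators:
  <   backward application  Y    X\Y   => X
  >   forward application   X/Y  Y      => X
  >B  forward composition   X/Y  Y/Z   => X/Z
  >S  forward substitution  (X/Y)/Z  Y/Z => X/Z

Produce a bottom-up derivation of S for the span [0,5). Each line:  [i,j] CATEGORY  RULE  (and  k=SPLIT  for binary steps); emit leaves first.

[0,1] NP  lex  "dog"
[1,2] (N\NP)\NP  lex  "bone"
[0,2] N\NP  <  k=1
[2,3] (S\(N\NP))/PP  lex  "plan"
[3,4] PP/NP  lex  "near"
[4,5] NP  lex  "every"
[3,5] PP  >  k=4
[2,5] S\(N\NP)  >  k=3
[0,5] S  <  k=2

[0,5] S   <
  [0,2] N\NP   <
    [0,1] "dog" : NP
    [1,2] "bone" : (N\NP)\NP
  [2,5] S\(N\NP)   >
    [2,3] "plan" : (S\(N\NP))/PP
    [3,5] PP   >
      [3,4] "near" : PP/NP
      [4,5] "every" : NP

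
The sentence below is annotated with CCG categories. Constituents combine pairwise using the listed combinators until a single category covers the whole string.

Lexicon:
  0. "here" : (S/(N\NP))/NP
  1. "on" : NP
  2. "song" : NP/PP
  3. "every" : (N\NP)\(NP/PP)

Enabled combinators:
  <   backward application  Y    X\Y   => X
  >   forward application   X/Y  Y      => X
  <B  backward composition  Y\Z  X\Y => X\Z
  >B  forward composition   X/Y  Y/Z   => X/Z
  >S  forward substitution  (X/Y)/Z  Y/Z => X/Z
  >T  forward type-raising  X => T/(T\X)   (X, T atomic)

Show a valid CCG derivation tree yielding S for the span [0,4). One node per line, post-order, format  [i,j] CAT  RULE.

[0,1] (S/(N\NP))/NP  lex  "here"
[1,2] NP  lex  "on"
[0,2] S/(N\NP)  >  k=1
[2,3] NP/PP  lex  "song"
[3,4] (N\NP)\(NP/PP)  lex  "every"
[2,4] N\NP  <  k=3
[0,4] S  >  k=2

[0,4] S   >
  [0,2] S/(N\NP)   >
    [0,1] "here" : (S/(N\NP))/NP
    [1,2] "on" : NP
  [2,4] N\NP   <
    [2,3] "song" : NP/PP
    [3,4] "every" : (N\NP)\(NP/PP)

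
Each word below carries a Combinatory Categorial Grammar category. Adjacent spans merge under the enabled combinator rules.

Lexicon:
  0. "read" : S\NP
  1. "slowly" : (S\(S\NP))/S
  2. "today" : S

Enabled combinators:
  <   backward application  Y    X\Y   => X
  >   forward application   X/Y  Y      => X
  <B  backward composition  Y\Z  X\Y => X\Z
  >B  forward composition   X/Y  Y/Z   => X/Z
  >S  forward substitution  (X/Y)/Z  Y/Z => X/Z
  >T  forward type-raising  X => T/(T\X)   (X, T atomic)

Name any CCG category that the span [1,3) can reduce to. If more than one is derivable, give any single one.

[0,3] S   <
  [0,1] "read" : S\NP
  [1,3] S\(S\NP)   >
    [1,2] "slowly" : (S\(S\NP))/S
    [2,3] "today" : S

S\(S\NP)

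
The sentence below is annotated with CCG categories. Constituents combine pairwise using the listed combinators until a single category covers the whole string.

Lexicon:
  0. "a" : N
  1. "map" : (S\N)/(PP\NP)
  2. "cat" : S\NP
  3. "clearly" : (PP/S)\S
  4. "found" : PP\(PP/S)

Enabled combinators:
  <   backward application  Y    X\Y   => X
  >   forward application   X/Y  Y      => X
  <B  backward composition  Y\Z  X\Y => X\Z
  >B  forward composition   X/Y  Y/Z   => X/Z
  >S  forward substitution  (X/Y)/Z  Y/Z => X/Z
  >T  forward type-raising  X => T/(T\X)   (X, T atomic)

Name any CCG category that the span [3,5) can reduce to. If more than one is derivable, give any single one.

PP\S

[0,5] S   >
  [0,1] S/(S\N)   >T
    [0,1] "a" : N
  [1,5] S\N   >
    [1,2] "map" : (S\N)/(PP\NP)
    [2,5] PP\NP   <B
      [2,3] "cat" : S\NP
      [3,5] PP\S   <B
        [3,4] "clearly" : (PP/S)\S
        [4,5] "found" : PP\(PP/S)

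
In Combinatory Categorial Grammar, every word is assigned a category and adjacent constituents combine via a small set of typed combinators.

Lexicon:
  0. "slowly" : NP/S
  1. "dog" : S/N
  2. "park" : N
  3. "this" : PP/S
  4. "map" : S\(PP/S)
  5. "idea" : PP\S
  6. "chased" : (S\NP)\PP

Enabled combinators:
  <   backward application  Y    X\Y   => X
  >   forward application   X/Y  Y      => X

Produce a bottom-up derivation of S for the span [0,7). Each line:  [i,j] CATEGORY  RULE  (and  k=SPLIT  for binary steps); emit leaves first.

[0,7] S   <
  [0,3] NP   >
    [0,1] "slowly" : NP/S
    [1,3] S   >
      [1,2] "dog" : S/N
      [2,3] "park" : N
  [3,7] S\NP   <
    [3,6] PP   <
      [3,5] S   <
        [3,4] "this" : PP/S
        [4,5] "map" : S\(PP/S)
      [5,6] "idea" : PP\S
    [6,7] "chased" : (S\NP)\PP

[0,1] NP/S  lex  "slowly"
[1,2] S/N  lex  "dog"
[2,3] N  lex  "park"
[1,3] S  >  k=2
[0,3] NP  >  k=1
[3,4] PP/S  lex  "this"
[4,5] S\(PP/S)  lex  "map"
[3,5] S  <  k=4
[5,6] PP\S  lex  "idea"
[3,6] PP  <  k=5
[6,7] (S\NP)\PP  lex  "chased"
[3,7] S\NP  <  k=6
[0,7] S  <  k=3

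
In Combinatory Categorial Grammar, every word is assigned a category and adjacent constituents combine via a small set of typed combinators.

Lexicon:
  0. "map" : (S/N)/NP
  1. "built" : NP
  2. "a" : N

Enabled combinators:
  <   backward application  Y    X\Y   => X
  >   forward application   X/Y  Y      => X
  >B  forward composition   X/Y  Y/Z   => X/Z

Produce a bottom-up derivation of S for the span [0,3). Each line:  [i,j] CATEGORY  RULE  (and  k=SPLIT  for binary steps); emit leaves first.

[0,1] (S/N)/NP  lex  "map"
[1,2] NP  lex  "built"
[0,2] S/N  >  k=1
[2,3] N  lex  "a"
[0,3] S  >  k=2

[0,3] S   >
  [0,2] S/N   >
    [0,1] "map" : (S/N)/NP
    [1,2] "built" : NP
  [2,3] "a" : N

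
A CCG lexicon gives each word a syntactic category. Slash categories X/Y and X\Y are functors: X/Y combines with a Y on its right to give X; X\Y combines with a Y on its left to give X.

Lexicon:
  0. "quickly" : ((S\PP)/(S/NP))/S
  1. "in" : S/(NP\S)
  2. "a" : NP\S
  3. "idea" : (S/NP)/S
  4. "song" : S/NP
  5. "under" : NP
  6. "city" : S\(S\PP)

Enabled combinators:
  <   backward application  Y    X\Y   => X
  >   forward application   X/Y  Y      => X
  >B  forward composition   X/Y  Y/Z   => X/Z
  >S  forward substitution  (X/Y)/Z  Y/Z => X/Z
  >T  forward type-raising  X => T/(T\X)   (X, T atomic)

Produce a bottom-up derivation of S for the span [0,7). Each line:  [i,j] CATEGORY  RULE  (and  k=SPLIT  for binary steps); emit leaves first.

[0,7] S   <
  [0,6] S\PP   >
    [0,3] (S\PP)/(S/NP)   >
      [0,1] "quickly" : ((S\PP)/(S/NP))/S
      [1,3] S   >
        [1,2] "in" : S/(NP\S)
        [2,3] "a" : NP\S
    [3,6] S/NP   >
      [3,4] "idea" : (S/NP)/S
      [4,6] S   >
        [4,5] "song" : S/NP
        [5,6] "under" : NP
  [6,7] "city" : S\(S\PP)

[0,1] ((S\PP)/(S/NP))/S  lex  "quickly"
[1,2] S/(NP\S)  lex  "in"
[2,3] NP\S  lex  "a"
[1,3] S  >  k=2
[0,3] (S\PP)/(S/NP)  >  k=1
[3,4] (S/NP)/S  lex  "idea"
[4,5] S/NP  lex  "song"
[5,6] NP  lex  "under"
[4,6] S  >  k=5
[3,6] S/NP  >  k=4
[0,6] S\PP  >  k=3
[6,7] S\(S\PP)  lex  "city"
[0,7] S  <  k=6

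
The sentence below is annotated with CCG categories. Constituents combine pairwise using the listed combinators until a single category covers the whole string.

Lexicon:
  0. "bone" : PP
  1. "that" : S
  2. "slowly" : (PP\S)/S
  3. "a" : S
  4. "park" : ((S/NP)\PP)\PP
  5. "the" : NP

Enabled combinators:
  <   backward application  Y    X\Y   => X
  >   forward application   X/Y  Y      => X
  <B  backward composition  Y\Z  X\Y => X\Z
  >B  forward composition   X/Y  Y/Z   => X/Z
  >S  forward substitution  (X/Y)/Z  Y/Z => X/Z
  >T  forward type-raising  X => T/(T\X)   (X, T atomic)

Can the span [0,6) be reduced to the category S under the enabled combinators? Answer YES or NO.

YES

[0,6] S   >
  [0,5] S/NP   <
    [0,1] "bone" : PP
    [1,5] (S/NP)\PP   <
      [1,4] PP   >
        [1,2] PP/(PP\S)   >T
          [1,2] "that" : S
        [2,4] PP\S   >
          [2,3] "slowly" : (PP\S)/S
          [3,4] "a" : S
      [4,5] "park" : ((S/NP)\PP)\PP
  [5,6] "the" : NP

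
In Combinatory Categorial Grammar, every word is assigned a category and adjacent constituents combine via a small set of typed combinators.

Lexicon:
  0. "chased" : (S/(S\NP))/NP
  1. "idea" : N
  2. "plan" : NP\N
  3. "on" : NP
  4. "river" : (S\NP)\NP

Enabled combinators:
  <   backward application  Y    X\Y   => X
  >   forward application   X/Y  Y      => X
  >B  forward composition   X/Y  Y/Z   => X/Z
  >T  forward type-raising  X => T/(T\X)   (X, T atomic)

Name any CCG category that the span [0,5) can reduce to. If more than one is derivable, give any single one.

S

[0,5] S   >
  [0,3] S/(S\NP)   >
    [0,1] "chased" : (S/(S\NP))/NP
    [1,3] NP   <
      [1,2] "idea" : N
      [2,3] "plan" : NP\N
  [3,5] S\NP   <
    [3,4] "on" : NP
    [4,5] "river" : (S\NP)\NP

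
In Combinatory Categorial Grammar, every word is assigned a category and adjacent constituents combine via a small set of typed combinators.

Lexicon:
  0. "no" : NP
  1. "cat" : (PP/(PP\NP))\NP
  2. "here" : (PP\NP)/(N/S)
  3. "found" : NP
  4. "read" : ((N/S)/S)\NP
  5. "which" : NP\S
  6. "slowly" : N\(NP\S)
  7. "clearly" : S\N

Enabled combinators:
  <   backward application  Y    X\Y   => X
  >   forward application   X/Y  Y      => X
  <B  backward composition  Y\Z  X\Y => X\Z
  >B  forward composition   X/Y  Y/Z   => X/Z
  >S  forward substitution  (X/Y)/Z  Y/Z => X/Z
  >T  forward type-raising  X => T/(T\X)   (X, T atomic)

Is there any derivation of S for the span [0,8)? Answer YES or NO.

NO

NP (PP/(PP\NP))\NP (PP\NP)/(N/S) NP ((N/S)/S)\NP NP\S N\(NP\S) S\N
CKY chart[0,8] = {N/(N\PP), NP/(NP\PP), PP, PP/(PP\PP), PP/(S\S), S/(S\PP)}; S ∉ chart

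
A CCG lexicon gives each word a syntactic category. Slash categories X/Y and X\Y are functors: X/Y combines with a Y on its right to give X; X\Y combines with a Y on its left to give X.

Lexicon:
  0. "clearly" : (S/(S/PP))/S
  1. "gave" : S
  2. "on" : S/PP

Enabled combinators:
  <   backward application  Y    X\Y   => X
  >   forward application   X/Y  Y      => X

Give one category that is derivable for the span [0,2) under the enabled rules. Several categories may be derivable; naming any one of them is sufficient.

[0,3] S   >
  [0,2] S/(S/PP)   >
    [0,1] "clearly" : (S/(S/PP))/S
    [1,2] "gave" : S
  [2,3] "on" : S/PP

S/(S/PP)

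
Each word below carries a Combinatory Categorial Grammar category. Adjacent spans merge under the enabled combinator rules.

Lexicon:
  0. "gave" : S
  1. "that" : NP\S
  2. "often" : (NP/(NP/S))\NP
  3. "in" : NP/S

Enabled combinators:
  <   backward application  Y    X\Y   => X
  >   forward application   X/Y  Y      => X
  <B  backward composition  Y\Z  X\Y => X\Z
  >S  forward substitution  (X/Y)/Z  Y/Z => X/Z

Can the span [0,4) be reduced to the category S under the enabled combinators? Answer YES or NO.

NO

S NP\S (NP/(NP/S))\NP NP/S
CKY chart[0,4] = {NP}; S ∉ chart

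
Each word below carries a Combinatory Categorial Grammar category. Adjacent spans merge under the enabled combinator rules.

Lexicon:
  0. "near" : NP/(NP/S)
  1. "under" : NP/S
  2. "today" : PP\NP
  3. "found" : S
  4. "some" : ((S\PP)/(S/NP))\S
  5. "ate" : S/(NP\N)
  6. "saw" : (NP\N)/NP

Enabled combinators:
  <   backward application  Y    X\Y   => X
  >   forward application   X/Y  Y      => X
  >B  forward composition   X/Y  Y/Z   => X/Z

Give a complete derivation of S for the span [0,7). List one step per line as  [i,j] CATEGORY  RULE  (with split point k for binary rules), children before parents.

[0,1] NP/(NP/S)  lex  "near"
[1,2] NP/S  lex  "under"
[0,2] NP  >  k=1
[2,3] PP\NP  lex  "today"
[0,3] PP  <  k=2
[3,4] S  lex  "found"
[4,5] ((S\PP)/(S/NP))\S  lex  "some"
[3,5] (S\PP)/(S/NP)  <  k=4
[5,6] S/(NP\N)  lex  "ate"
[6,7] (NP\N)/NP  lex  "saw"
[5,7] S/NP  >B  k=6
[3,7] S\PP  >  k=5
[0,7] S  <  k=3

[0,7] S   <
  [0,3] PP   <
    [0,2] NP   >
      [0,1] "near" : NP/(NP/S)
      [1,2] "under" : NP/S
    [2,3] "today" : PP\NP
  [3,7] S\PP   >
    [3,5] (S\PP)/(S/NP)   <
      [3,4] "found" : S
      [4,5] "some" : ((S\PP)/(S/NP))\S
    [5,7] S/NP   >B
      [5,6] "ate" : S/(NP\N)
      [6,7] "saw" : (NP\N)/NP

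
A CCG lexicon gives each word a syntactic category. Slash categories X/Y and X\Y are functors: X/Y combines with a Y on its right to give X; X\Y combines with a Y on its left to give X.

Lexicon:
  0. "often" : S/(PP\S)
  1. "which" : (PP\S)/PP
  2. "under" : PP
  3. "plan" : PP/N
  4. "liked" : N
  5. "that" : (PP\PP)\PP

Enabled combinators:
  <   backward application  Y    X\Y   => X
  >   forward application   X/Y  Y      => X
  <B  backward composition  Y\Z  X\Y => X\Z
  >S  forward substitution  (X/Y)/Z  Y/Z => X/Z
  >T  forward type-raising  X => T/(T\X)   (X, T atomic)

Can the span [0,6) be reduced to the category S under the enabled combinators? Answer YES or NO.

[0,6] S   >
  [0,1] "often" : S/(PP\S)
  [1,6] PP\S   <B
    [1,3] PP\S   >
      [1,2] "which" : (PP\S)/PP
      [2,3] "under" : PP
    [3,6] PP\PP   <
      [3,5] PP   >
        [3,4] "plan" : PP/N
        [4,5] "liked" : N
      [5,6] "that" : (PP\PP)\PP

YES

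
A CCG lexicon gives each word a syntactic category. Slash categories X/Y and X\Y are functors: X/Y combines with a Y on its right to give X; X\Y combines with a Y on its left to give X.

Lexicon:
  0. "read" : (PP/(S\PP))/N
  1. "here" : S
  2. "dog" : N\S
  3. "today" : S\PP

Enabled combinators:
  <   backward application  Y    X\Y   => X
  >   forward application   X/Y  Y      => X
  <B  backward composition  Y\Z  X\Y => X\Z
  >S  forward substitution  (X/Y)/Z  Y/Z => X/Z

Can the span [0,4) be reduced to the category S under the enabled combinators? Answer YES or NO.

NO

(PP/(S\PP))/N S N\S S\PP
CKY chart[0,4] = {PP}; S ∉ chart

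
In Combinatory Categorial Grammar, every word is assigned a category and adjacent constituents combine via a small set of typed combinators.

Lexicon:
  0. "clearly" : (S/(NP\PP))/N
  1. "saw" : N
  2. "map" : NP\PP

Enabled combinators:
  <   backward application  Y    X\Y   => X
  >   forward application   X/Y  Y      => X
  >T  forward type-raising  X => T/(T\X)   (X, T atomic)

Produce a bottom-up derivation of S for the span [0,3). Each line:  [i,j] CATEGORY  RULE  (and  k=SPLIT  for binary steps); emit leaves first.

[0,3] S   >
  [0,2] S/(NP\PP)   >
    [0,1] "clearly" : (S/(NP\PP))/N
    [1,2] "saw" : N
  [2,3] "map" : NP\PP

[0,1] (S/(NP\PP))/N  lex  "clearly"
[1,2] N  lex  "saw"
[0,2] S/(NP\PP)  >  k=1
[2,3] NP\PP  lex  "map"
[0,3] S  >  k=2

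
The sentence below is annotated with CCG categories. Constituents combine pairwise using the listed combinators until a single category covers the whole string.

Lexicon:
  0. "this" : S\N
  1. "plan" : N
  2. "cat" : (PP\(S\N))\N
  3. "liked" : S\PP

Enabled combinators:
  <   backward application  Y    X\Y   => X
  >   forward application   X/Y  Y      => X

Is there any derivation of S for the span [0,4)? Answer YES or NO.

[0,4] S   <
  [0,3] PP   <
    [0,1] "this" : S\N
    [1,3] PP\(S\N)   <
      [1,2] "plan" : N
      [2,3] "cat" : (PP\(S\N))\N
  [3,4] "liked" : S\PP

YES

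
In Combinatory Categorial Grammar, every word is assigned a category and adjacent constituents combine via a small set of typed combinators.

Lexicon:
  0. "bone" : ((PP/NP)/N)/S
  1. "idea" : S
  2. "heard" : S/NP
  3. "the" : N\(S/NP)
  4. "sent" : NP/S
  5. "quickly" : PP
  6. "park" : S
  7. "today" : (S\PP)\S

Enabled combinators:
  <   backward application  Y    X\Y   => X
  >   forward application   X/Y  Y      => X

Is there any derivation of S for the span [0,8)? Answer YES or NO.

NO

((PP/NP)/N)/S S S/NP N\(S/NP) NP/S PP S (S\PP)\S
CKY chart[0,8] = {PP}; S ∉ chart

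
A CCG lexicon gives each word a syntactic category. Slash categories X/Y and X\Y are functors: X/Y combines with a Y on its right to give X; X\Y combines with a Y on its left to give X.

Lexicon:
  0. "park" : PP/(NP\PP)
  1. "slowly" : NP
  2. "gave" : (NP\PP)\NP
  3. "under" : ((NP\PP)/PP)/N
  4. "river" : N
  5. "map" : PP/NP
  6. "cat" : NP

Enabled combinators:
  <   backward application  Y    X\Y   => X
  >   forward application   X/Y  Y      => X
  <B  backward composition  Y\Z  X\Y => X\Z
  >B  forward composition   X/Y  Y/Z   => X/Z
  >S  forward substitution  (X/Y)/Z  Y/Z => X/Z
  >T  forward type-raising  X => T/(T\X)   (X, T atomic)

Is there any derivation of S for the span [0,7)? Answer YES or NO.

PP/(NP\PP) NP (NP\PP)\NP ((NP\PP)/PP)/N N PP/NP NP
CKY chart[0,7] = {N/(N\NP), NP, NP/(NP\NP), NP/(PP\PP), PP/(PP\NP), S/(S\NP)}; S ∉ chart

NO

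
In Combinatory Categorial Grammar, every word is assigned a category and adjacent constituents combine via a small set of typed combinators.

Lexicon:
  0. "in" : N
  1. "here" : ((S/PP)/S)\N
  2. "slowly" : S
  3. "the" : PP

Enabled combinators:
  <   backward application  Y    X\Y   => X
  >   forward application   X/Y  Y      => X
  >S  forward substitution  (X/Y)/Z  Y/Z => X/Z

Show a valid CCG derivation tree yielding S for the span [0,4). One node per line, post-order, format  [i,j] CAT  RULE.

[0,4] S   >
  [0,3] S/PP   >
    [0,2] (S/PP)/S   <
      [0,1] "in" : N
      [1,2] "here" : ((S/PP)/S)\N
    [2,3] "slowly" : S
  [3,4] "the" : PP

[0,1] N  lex  "in"
[1,2] ((S/PP)/S)\N  lex  "here"
[0,2] (S/PP)/S  <  k=1
[2,3] S  lex  "slowly"
[0,3] S/PP  >  k=2
[3,4] PP  lex  "the"
[0,4] S  >  k=3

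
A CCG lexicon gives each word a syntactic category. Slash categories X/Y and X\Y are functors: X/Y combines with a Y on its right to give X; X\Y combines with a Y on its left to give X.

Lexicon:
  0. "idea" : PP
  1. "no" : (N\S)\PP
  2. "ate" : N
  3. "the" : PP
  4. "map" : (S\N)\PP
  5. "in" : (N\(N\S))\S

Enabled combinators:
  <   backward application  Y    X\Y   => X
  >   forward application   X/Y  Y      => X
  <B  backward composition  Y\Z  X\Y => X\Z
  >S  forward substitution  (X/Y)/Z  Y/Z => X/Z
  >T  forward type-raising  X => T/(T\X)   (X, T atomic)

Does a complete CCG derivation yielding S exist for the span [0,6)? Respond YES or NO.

PP (N\S)\PP N PP (S\N)\PP (N\(N\S))\S
CKY chart[0,6] = {N, N/(N\N), NP/(NP\N), PP/(PP\N), S/(S\N)}; S ∉ chart

NO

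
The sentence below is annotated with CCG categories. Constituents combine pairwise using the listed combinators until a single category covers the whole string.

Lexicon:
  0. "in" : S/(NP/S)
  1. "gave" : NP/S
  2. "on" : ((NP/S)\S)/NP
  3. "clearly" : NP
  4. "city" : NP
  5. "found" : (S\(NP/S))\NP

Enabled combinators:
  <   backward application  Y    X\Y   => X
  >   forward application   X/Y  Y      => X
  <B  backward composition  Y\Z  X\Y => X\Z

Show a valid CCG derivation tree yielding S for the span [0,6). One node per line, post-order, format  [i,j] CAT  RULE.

[0,1] S/(NP/S)  lex  "in"
[1,2] NP/S  lex  "gave"
[0,2] S  >  k=1
[2,3] ((NP/S)\S)/NP  lex  "on"
[3,4] NP  lex  "clearly"
[2,4] (NP/S)\S  >  k=3
[0,4] NP/S  <  k=2
[4,5] NP  lex  "city"
[5,6] (S\(NP/S))\NP  lex  "found"
[4,6] S\(NP/S)  <  k=5
[0,6] S  <  k=4

[0,6] S   <
  [0,4] NP/S   <
    [0,2] S   >
      [0,1] "in" : S/(NP/S)
      [1,2] "gave" : NP/S
    [2,4] (NP/S)\S   >
      [2,3] "on" : ((NP/S)\S)/NP
      [3,4] "clearly" : NP
  [4,6] S\(NP/S)   <
    [4,5] "city" : NP
    [5,6] "found" : (S\(NP/S))\NP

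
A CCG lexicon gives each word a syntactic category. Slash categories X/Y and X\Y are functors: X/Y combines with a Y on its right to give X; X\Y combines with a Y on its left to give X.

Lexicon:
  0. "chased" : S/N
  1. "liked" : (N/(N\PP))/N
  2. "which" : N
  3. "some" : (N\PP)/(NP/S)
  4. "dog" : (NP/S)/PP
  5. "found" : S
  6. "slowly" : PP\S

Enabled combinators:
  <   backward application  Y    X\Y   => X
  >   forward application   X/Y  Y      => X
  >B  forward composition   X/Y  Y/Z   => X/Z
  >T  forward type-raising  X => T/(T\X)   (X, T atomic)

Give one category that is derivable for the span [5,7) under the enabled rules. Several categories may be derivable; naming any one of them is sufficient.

[0,7] S   >
  [0,1] "chased" : S/N
  [1,7] N   >
    [1,3] N/(N\PP)   >
      [1,2] "liked" : (N/(N\PP))/N
      [2,3] "which" : N
    [3,7] N\PP   >
      [3,4] "some" : (N\PP)/(NP/S)
      [4,7] NP/S   >
        [4,5] "dog" : (NP/S)/PP
        [5,7] PP   <
          [5,6] "found" : S
          [6,7] "slowly" : PP\S

PP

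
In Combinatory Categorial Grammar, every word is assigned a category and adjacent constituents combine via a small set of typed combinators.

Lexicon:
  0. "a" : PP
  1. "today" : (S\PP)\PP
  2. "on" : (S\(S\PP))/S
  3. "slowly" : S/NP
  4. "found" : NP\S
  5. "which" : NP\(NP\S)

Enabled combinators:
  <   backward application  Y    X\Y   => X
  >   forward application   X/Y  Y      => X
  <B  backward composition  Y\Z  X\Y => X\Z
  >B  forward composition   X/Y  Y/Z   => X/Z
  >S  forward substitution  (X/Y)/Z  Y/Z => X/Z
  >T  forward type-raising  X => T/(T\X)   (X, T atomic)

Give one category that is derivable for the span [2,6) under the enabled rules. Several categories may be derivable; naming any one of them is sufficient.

[0,6] S   <
  [0,2] S\PP   <
    [0,1] "a" : PP
    [1,2] "today" : (S\PP)\PP
  [2,6] S\(S\PP)   >
    [2,3] "on" : (S\(S\PP))/S
    [3,6] S   >
      [3,4] "slowly" : S/NP
      [4,6] NP   <
        [4,5] "found" : NP\S
        [5,6] "which" : NP\(NP\S)

S\(S\PP)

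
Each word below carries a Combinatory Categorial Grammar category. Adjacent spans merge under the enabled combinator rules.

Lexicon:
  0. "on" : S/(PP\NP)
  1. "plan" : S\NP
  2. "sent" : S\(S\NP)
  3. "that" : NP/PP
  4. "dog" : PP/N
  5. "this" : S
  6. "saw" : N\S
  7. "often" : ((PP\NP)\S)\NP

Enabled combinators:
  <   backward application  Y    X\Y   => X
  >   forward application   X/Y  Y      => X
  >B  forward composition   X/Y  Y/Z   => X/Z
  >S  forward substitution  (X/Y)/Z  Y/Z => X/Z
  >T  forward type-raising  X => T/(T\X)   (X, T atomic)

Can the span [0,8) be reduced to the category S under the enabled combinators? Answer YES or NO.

YES

[0,8] S   >
  [0,1] "on" : S/(PP\NP)
  [1,8] PP\NP   <
    [1,3] S   <
      [1,2] "plan" : S\NP
      [2,3] "sent" : S\(S\NP)
    [3,8] (PP\NP)\S   <
      [3,7] NP   >
        [3,5] NP/N   >B
          [3,4] "that" : NP/PP
          [4,5] "dog" : PP/N
        [5,7] N   >
          [5,6] N/(N\S)   >T
            [5,6] "this" : S
          [6,7] "saw" : N\S
      [7,8] "often" : ((PP\NP)\S)\NP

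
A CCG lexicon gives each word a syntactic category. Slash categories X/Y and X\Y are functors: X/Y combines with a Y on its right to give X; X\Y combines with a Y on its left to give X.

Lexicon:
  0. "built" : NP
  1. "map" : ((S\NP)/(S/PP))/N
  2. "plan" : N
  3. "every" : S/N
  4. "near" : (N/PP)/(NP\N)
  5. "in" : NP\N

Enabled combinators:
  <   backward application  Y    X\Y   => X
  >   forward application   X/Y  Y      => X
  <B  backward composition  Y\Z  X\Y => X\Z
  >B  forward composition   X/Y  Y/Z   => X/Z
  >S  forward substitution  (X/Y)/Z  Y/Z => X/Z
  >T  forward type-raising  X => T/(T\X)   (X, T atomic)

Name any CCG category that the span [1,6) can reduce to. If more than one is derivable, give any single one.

[0,6] S   <
  [0,1] "built" : NP
  [1,6] S\NP   >
    [1,3] (S\NP)/(S/PP)   >
      [1,2] "map" : ((S\NP)/(S/PP))/N
      [2,3] "plan" : N
    [3,6] S/PP   >B
      [3,4] "every" : S/N
      [4,6] N/PP   >
        [4,5] "near" : (N/PP)/(NP\N)
        [5,6] "in" : NP\N

S\NP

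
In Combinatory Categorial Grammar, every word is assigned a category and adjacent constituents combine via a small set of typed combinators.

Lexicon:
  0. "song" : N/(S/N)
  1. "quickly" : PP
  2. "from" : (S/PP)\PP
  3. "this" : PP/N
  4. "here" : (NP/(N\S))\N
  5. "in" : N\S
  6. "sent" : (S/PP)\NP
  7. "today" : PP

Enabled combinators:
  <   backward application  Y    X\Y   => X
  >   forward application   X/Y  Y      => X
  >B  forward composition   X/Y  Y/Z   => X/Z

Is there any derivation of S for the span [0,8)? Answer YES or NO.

YES

[0,8] S   >
  [0,7] S/PP   <
    [0,6] NP   >
      [0,5] NP/(N\S)   <
        [0,4] N   >
          [0,1] "song" : N/(S/N)
          [1,4] S/N   >B
            [1,3] S/PP   <
              [1,2] "quickly" : PP
              [2,3] "from" : (S/PP)\PP
            [3,4] "this" : PP/N
        [4,5] "here" : (NP/(N\S))\N
      [5,6] "in" : N\S
    [6,7] "sent" : (S/PP)\NP
  [7,8] "today" : PP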